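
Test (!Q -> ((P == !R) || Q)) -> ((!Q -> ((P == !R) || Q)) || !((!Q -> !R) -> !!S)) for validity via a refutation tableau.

Assume the negation and expand:
Initial set: {F ((!Q -> ((P == !R) || Q)) -> ((!Q -> ((P == !R) || Q)) || !((!Q -> !R) -> !!S)))}.
F ((!Q -> ((P == !R) || Q)) -> ((!Q -> ((P == !R) || Q)) || !((!Q -> !R) -> !!S))): α-rule — add T (!Q -> ((P == !R) || Q)), F ((!Q -> ((P == !R) || Q)) || !((!Q -> !R) -> !!S)).
F ((!Q -> ((P == !R) || Q)) || !((!Q -> !R) -> !!S)): α-rule — add F (!Q -> ((P == !R) || Q)), F !((!Q -> !R) -> !!S).
F (!Q -> ((P == !R) || Q)): α-rule — add T !Q, F ((P == !R) || Q).
F ((P == !R) || Q): α-rule — add F (P == !R), F Q.
T (!Q -> ((P == !R) || Q)): β-rule — branch into F !Q  //  T ((P == !R) || Q).
  branch 1 (add F !Q):
    × closes — contains both Q and !Q.
  branch 2 (add T ((P == !R) || Q)):
    F !((!Q -> !R) -> !!S): β-rule — branch into F (!Q -> !R)  //  T !!S.
      branch 2.1 (add F (!Q -> !R)):
        F (!Q -> !R): α-rule — add T !Q, F !R.
        F (P == !R): β-rule — branch into T P, F !R  //  F P, T !R.
          branch 2.1.1 (add T P, F !R):
            T ((P == !R) || Q): β-rule — branch into T (P == !R)  //  T Q.
              branch 2.1.1.1 (add T (P == !R)):
                T (P == !R): β-rule — branch into T P, T !R  //  F P, F !R.
                  branch 2.1.1.1.1 (add T P, T !R):
                    × closes — contains both R and !R.
                  branch 2.1.1.1.2 (add F P, F !R):
                    × closes — contains both P and !P.
              branch 2.1.1.2 (add T Q):
                × closes — contains both Q and !Q.
          branch 2.1.2 (add F P, T !R):
            × closes — contains both R and !R.
      branch 2.2 (add T !!S):
        T !!S: drop double negation, giving T S.
        F (P == !R): β-rule — branch into T P, F !R  //  F P, T !R.
          branch 2.2.1 (add T P, F !R):
            T ((P == !R) || Q): β-rule — branch into T (P == !R)  //  T Q.
              branch 2.2.1.1 (add T (P == !R)):
                T (P == !R): β-rule — branch into T P, T !R  //  F P, F !R.
                  branch 2.2.1.1.1 (add T P, T !R):
                    × closes — contains both R and !R.
                  branch 2.2.1.1.2 (add F P, F !R):
                    × closes — contains both P and !P.
              branch 2.2.1.2 (add T Q):
                × closes — contains both Q and !Q.
          branch 2.2.2 (add F P, T !R):
            T ((P == !R) || Q): β-rule — branch into T (P == !R)  //  T Q.
              branch 2.2.2.1 (add T (P == !R)):
                T (P == !R): β-rule — branch into T P, T !R  //  F P, F !R.
                  branch 2.2.2.1.1 (add T P, T !R):
                    × closes — contains both P and !P.
                  branch 2.2.2.1.2 (add F P, F !R):
                    × closes — contains both R and !R.
              branch 2.2.2.2 (add T Q):
                × closes — contains both Q and !Q.
All 11 branches close.
Every branch closed, so the negation is unsatisfiable and the formula is valid.

Valid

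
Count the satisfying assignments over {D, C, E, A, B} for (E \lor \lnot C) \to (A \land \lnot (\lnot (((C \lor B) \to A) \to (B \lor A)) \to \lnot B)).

Initial set: {((E \lor \lnot C) \to (A \land \lnot (\lnot (((C \lor B) \to A) \to (B \lor A)) \to \lnot B)))}.
((E \lor \lnot C) \to (A \land \lnot (\lnot (((C \lor B) \to A) \to (B \lor A)) \to \lnot B))): β-rule — branch into \lnot (E \lor \lnot C)  //  (A \land \lnot (\lnot (((C \lor B) \to A) \to (B \lor A)) \to \lnot B)).
  branch 1 (add \lnot (E \lor \lnot C)):
    \lnot (E \lor \lnot C): α-rule — add \lnot E, \lnot \lnot C.
    ○ open, literals {C=true, E=false}.
  branch 2 (add (A \land \lnot (\lnot (((C \lor B) \to A) \to (B \lor A)) \to \lnot B))):
    (A \land \lnot (\lnot (((C \lor B) \to A) \to (B \lor A)) \to \lnot B)): α-rule — add A, \lnot (\lnot (((C \lor B) \to A) \to (B \lor A)) \to \lnot B).
    \lnot (\lnot (((C \lor B) \to A) \to (B \lor A)) \to \lnot B): α-rule — add \lnot (((C \lor B) \to A) \to (B \lor A)), \lnot \lnot B.
    \lnot (((C \lor B) \to A) \to (B \lor A)): α-rule — add ((C \lor B) \to A), \lnot (B \lor A).
    \lnot (B \lor A): α-rule — add \lnot B, \lnot A.
    × closes — contains both B and \lnot B.
1 branch closed, 1 open.
Each open branch fixes some atoms; the unmentioned ones are free. Counting distinct full assignments: branch {C=true, E=false} (D, A, B) contributes 8 new. Total: 8.

8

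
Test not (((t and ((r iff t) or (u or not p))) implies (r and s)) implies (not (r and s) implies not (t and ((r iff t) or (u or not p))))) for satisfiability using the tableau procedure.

Initial set: {not (((t and ((r iff t) or (u or not p))) implies (r and s)) implies (not (r and s) implies not (t and ((r iff t) or (u or not p)))))}.
not (((t and ((r iff t) or (u or not p))) implies (r and s)) implies (not (r and s) implies not (t and ((r iff t) or (u or not p))))): α-rule — add ((t and ((r iff t) or (u or not p))) implies (r and s)), not (not (r and s) implies not (t and ((r iff t) or (u or not p)))).
not (not (r and s) implies not (t and ((r iff t) or (u or not p)))): α-rule — add not (r and s), not not (t and ((r iff t) or (u or not p))).
not not (t and ((r iff t) or (u or not p))): α-rule — add t, ((r iff t) or (u or not p)).
((t and ((r iff t) or (u or not p))) implies (r and s)): β-rule — branch into not (t and ((r iff t) or (u or not p)))  //  (r and s).
  branch 1 (add not (t and ((r iff t) or (u or not p)))):
    not (r and s): β-rule — branch into not r  //  not s.
      branch 1.1 (add not r):
        ((r iff t) or (u or not p)): β-rule — branch into (r iff t)  //  (u or not p).
          branch 1.1.1 (add (r iff t)):
            not (t and ((r iff t) or (u or not p))): β-rule — branch into not t  //  not ((r iff t) or (u or not p)).
              branch 1.1.1.1 (add not t):
                × closes — contains both t and not t.
              branch 1.1.1.2 (add not ((r iff t) or (u or not p))):
                not ((r iff t) or (u or not p)): α-rule — add not (r iff t), not (u or not p).
                not (u or not p): α-rule — add not u, not not p.
                (r iff t): β-rule — branch into r, t  //  not r, not t.
                  branch 1.1.1.2.1 (add r, t):
                    × closes — contains both r and not r.
                  branch 1.1.1.2.2 (add not r, not t):
                    × closes — contains both t and not t.
          branch 1.1.2 (add (u or not p)):
            not (t and ((r iff t) or (u or not p))): β-rule — branch into not t  //  not ((r iff t) or (u or not p)).
              branch 1.1.2.1 (add not t):
                × closes — contains both t and not t.
              branch 1.1.2.2 (add not ((r iff t) or (u or not p))):
                not ((r iff t) or (u or not p)): α-rule — add not (r iff t), not (u or not p).
                not (u or not p): α-rule — add not u, not not p.
                (u or not p): β-rule — branch into u  //  not p.
                  branch 1.1.2.2.1 (add u):
                    × closes — contains both u and not u.
                  branch 1.1.2.2.2 (add not p):
                    × closes — contains both p and not p.
      branch 1.2 (add not s):
        ((r iff t) or (u or not p)): β-rule — branch into (r iff t)  //  (u or not p).
          branch 1.2.1 (add (r iff t)):
            not (t and ((r iff t) or (u or not p))): β-rule — branch into not t  //  not ((r iff t) or (u or not p)).
              branch 1.2.1.1 (add not t):
                × closes — contains both t and not t.
              branch 1.2.1.2 (add not ((r iff t) or (u or not p))):
                not ((r iff t) or (u or not p)): α-rule — add not (r iff t), not (u or not p).
                not (u or not p): α-rule — add not u, not not p.
                (r iff t): β-rule — branch into r, t  //  not r, not t.
                  branch 1.2.1.2.1 (add r, t):
                    not (r iff t): β-rule — branch into r, not t  //  not r, t.
                      branch 1.2.1.2.1.1 (add r, not t):
                        × closes — contains both t and not t.
                      branch 1.2.1.2.1.2 (add not r, t):
                        × closes — contains both r and not r.
                  branch 1.2.1.2.2 (add not r, not t):
                    × closes — contains both t and not t.
          branch 1.2.2 (add (u or not p)):
            not (t and ((r iff t) or (u or not p))): β-rule — branch into not t  //  not ((r iff t) or (u or not p)).
              branch 1.2.2.1 (add not t):
                × closes — contains both t and not t.
              branch 1.2.2.2 (add not ((r iff t) or (u or not p))):
                not ((r iff t) or (u or not p)): α-rule — add not (r iff t), not (u or not p).
                not (u or not p): α-rule — add not u, not not p.
                (u or not p): β-rule — branch into u  //  not p.
                  branch 1.2.2.2.1 (add u):
                    × closes — contains both u and not u.
                  branch 1.2.2.2.2 (add not p):
                    × closes — contains both p and not p.
  branch 2 (add (r and s)):
    (r and s): α-rule — add r, s.
    not (r and s): β-rule — branch into not r  //  not s.
      branch 2.1 (add not r):
        × closes — contains both r and not r.
      branch 2.2 (add not s):
        × closes — contains both s and not s.
All 15 branches close.
Every branch closed; the formula is unsatisfiable.

Unsatisfiable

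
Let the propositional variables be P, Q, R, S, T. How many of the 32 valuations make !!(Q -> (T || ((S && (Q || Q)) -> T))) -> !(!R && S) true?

26

Initial set: {(!!(Q -> (T || ((S && (Q || Q)) -> T))) -> !(!R && S))}.
(!!(Q -> (T || ((S && (Q || Q)) -> T))) -> !(!R && S)): β-rule — branch into !!!(Q -> (T || ((S && (Q || Q)) -> T)))  //  !(!R && S).
  branch 1 (add !!!(Q -> (T || ((S && (Q || Q)) -> T)))):
    !!!(Q -> (T || ((S && (Q || Q)) -> T))): drop double negation, giving !(Q -> (T || ((S && (Q || Q)) -> T))).
    !(Q -> (T || ((S && (Q || Q)) -> T))): α-rule — add Q, !(T || ((S && (Q || Q)) -> T)).
    !(T || ((S && (Q || Q)) -> T)): α-rule — add !T, !((S && (Q || Q)) -> T).
    !((S && (Q || Q)) -> T): α-rule — add (S && (Q || Q)), !T.
    (S && (Q || Q)): α-rule — add S, (Q || Q).
    (Q || Q): β-rule — branch into Q  //  Q.
      branch 1.1 (add Q):
        ○ open, literals {Q=T, S=T, T=F}.
      branch 1.2 (add Q):
        ○ open, literals {Q=T, S=T, T=F}.
  branch 2 (add !(!R && S)):
    !(!R && S): β-rule — branch into !!R  //  !S.
      branch 2.1 (add !!R):
        ○ open, literals {R=T}.
      branch 2.2 (add !S):
        ○ open, literals {S=F}.
0 branches closed, 4 open.
Each open branch fixes some atoms; the unmentioned ones are free. Counting distinct full assignments: branch {Q=T, S=T, T=F} (P, R) contributes 4 new; branch {Q=T, S=T, T=F} (P, R) contributes 0 new; branch {R=T} (P, Q, S, T) contributes 14 new; branch {S=F} (P, Q, R, T) contributes 8 new. Total: 26.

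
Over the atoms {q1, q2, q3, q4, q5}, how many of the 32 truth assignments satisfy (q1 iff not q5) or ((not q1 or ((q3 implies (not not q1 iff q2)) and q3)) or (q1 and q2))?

28

Initial set: {((q1 iff not q5) or ((not q1 or ((q3 implies (not not q1 iff q2)) and q3)) or (q1 and q2)))}.
((q1 iff not q5) or ((not q1 or ((q3 implies (not not q1 iff q2)) and q3)) or (q1 and q2))): β-rule — branch into (q1 iff not q5)  //  ((not q1 or ((q3 implies (not not q1 iff q2)) and q3)) or (q1 and q2)).
  branch 1 (add (q1 iff not q5)):
    (q1 iff not q5): β-rule — branch into q1, not q5  //  not q1, not not q5.
      branch 1.1 (add q1, not q5):
        ○ open, literals {q1=true, q5=false}.
      branch 1.2 (add not q1, not not q5):
        ○ open, literals {q1=false, q5=true}.
  branch 2 (add ((not q1 or ((q3 implies (not not q1 iff q2)) and q3)) or (q1 and q2))):
    ((not q1 or ((q3 implies (not not q1 iff q2)) and q3)) or (q1 and q2)): β-rule — branch into (not q1 or ((q3 implies (not not q1 iff q2)) and q3))  //  (q1 and q2).
      branch 2.1 (add (not q1 or ((q3 implies (not not q1 iff q2)) and q3))):
        (not q1 or ((q3 implies (not not q1 iff q2)) and q3)): β-rule — branch into not q1  //  ((q3 implies (not not q1 iff q2)) and q3).
          branch 2.1.1 (add not q1):
            ○ open, literals {q1=false}.
          branch 2.1.2 (add ((q3 implies (not not q1 iff q2)) and q3)):
            ((q3 implies (not not q1 iff q2)) and q3): α-rule — add (q3 implies (not not q1 iff q2)), q3.
            (q3 implies (not not q1 iff q2)): β-rule — branch into not q3  //  (not not q1 iff q2).
              branch 2.1.2.1 (add not q3):
                × closes — contains both q3 and not q3.
              branch 2.1.2.2 (add (not not q1 iff q2)):
                (not not q1 iff q2): β-rule — branch into not not q1, q2  //  not not not q1, not q2.
                  branch 2.1.2.2.1 (add not not q1, q2):
                    not not q1: drop double negation, giving q1.
                    ○ open, literals {q1=true, q2=true, q3=true}.
                  branch 2.1.2.2.2 (add not not not q1, not q2):
                    not not not q1: drop double negation, giving not q1.
                    ○ open, literals {q1=false, q2=false, q3=true}.
      branch 2.2 (add (q1 and q2)):
        (q1 and q2): α-rule — add q1, q2.
        ○ open, literals {q1=true, q2=true}.
1 branch closed, 6 open.
Each open branch fixes some atoms; the unmentioned ones are free. Counting distinct full assignments: branch {q1=true, q5=false} (q2, q3, q4) contributes 8 new; branch {q1=false, q5=true} (q2, q3, q4) contributes 8 new; branch {q1=false} (q2, q3, q4, q5) contributes 8 new; branch {q1=true, q2=true, q3=true} (q4, q5) contributes 2 new; branch {q1=false, q2=false, q3=true} (q4, q5) contributes 0 new; branch {q1=true, q2=true} (q3, q4, q5) contributes 2 new. Total: 28.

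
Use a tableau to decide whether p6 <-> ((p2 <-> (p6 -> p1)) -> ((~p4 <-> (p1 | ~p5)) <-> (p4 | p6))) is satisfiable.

Initial set: {T (p6 <-> ((p2 <-> (p6 -> p1)) -> ((~p4 <-> (p1 | ~p5)) <-> (p4 | p6))))}.
T (p6 <-> ((p2 <-> (p6 -> p1)) -> ((~p4 <-> (p1 | ~p5)) <-> (p4 | p6)))): β-rule — branch into T p6, T ((p2 <-> (p6 -> p1)) -> ((~p4 <-> (p1 | ~p5)) <-> (p4 | p6)))  //  F p6, F ((p2 <-> (p6 -> p1)) -> ((~p4 <-> (p1 | ~p5)) <-> (p4 | p6))).
  branch 1 (add T p6, T ((p2 <-> (p6 -> p1)) -> ((~p4 <-> (p1 | ~p5)) <-> (p4 | p6)))):
    T ((p2 <-> (p6 -> p1)) -> ((~p4 <-> (p1 | ~p5)) <-> (p4 | p6))): β-rule — branch into F (p2 <-> (p6 -> p1))  //  T ((~p4 <-> (p1 | ~p5)) <-> (p4 | p6)).
      branch 1.1 (add F (p2 <-> (p6 -> p1))):
        F (p2 <-> (p6 -> p1)): β-rule — branch into T p2, F (p6 -> p1)  //  F p2, T (p6 -> p1).
          branch 1.1.1 (add T p2, F (p6 -> p1)):
            F (p6 -> p1): α-rule — add T p6, F p1.
            ○ open, literals {p1=0, p2=1, p6=1}.
          branch 1.1.2 (add F p2, T (p6 -> p1)):
            T (p6 -> p1): β-rule — branch into F p6  //  T p1.
              branch 1.1.2.1 (add F p6):
                × closes — contains both p6 and ~p6.
              branch 1.1.2.2 (add T p1):
                ○ open, literals {p1=1, p2=0, p6=1}.
      branch 1.2 (add T ((~p4 <-> (p1 | ~p5)) <-> (p4 | p6))):
        T ((~p4 <-> (p1 | ~p5)) <-> (p4 | p6)): β-rule — branch into T (~p4 <-> (p1 | ~p5)), T (p4 | p6)  //  F (~p4 <-> (p1 | ~p5)), F (p4 | p6).
          branch 1.2.1 (add T (~p4 <-> (p1 | ~p5)), T (p4 | p6)):
            T (~p4 <-> (p1 | ~p5)): β-rule — branch into T ~p4, T (p1 | ~p5)  //  F ~p4, F (p1 | ~p5).
              branch 1.2.1.1 (add T ~p4, T (p1 | ~p5)):
                T (p4 | p6): β-rule — branch into T p4  //  T p6.
                  branch 1.2.1.1.1 (add T p4):
                    × closes — contains both p4 and ~p4.
                  branch 1.2.1.1.2 (add T p6):
                    T (p1 | ~p5): β-rule — branch into T p1  //  T ~p5.
                      branch 1.2.1.1.2.1 (add T p1):
                        ○ open, literals {p1=1, p4=0, p6=1}.
                      branch 1.2.1.1.2.2 (add T ~p5):
                        ○ open, literals {p4=0, p5=0, p6=1}.
              branch 1.2.1.2 (add F ~p4, F (p1 | ~p5)):
                F (p1 | ~p5): α-rule — add F p1, F ~p5.
                T (p4 | p6): β-rule — branch into T p4  //  T p6.
                  branch 1.2.1.2.1 (add T p4):
                    ○ open, literals {p1=0, p4=1, p5=1, p6=1}.
                  branch 1.2.1.2.2 (add T p6):
                    ○ open, literals {p1=0, p4=1, p5=1, p6=1}.
          branch 1.2.2 (add F (~p4 <-> (p1 | ~p5)), F (p4 | p6)):
            F (p4 | p6): α-rule — add F p4, F p6.
            × closes — contains both p6 and ~p6.
  branch 2 (add F p6, F ((p2 <-> (p6 -> p1)) -> ((~p4 <-> (p1 | ~p5)) <-> (p4 | p6)))):
    F ((p2 <-> (p6 -> p1)) -> ((~p4 <-> (p1 | ~p5)) <-> (p4 | p6))): α-rule — add T (p2 <-> (p6 -> p1)), F ((~p4 <-> (p1 | ~p5)) <-> (p4 | p6)).
    T (p2 <-> (p6 -> p1)): β-rule — branch into T p2, T (p6 -> p1)  //  F p2, F (p6 -> p1).
      branch 2.1 (add T p2, T (p6 -> p1)):
        F ((~p4 <-> (p1 | ~p5)) <-> (p4 | p6)): β-rule — branch into T (~p4 <-> (p1 | ~p5)), F (p4 | p6)  //  F (~p4 <-> (p1 | ~p5)), T (p4 | p6).
          branch 2.1.1 (add T (~p4 <-> (p1 | ~p5)), F (p4 | p6)):
            F (p4 | p6): α-rule — add F p4, F p6.
            T (p6 -> p1): β-rule — branch into F p6  //  T p1.
              branch 2.1.1.1 (add F p6):
                T (~p4 <-> (p1 | ~p5)): β-rule — branch into T ~p4, T (p1 | ~p5)  //  F ~p4, F (p1 | ~p5).
                  branch 2.1.1.1.1 (add T ~p4, T (p1 | ~p5)):
                    T (p1 | ~p5): β-rule — branch into T p1  //  T ~p5.
                      branch 2.1.1.1.1.1 (add T p1):
                        ○ open, literals {p1=1, p2=1, p4=0, p6=0}.
                      branch 2.1.1.1.1.2 (add T ~p5):
                        ○ open, literals {p2=1, p4=0, p5=0, p6=0}.
                  branch 2.1.1.1.2 (add F ~p4, F (p1 | ~p5)):
                    × closes — contains both p4 and ~p4.
              branch 2.1.1.2 (add T p1):
                T (~p4 <-> (p1 | ~p5)): β-rule — branch into T ~p4, T (p1 | ~p5)  //  F ~p4, F (p1 | ~p5).
                  branch 2.1.1.2.1 (add T ~p4, T (p1 | ~p5)):
                    T (p1 | ~p5): β-rule — branch into T p1  //  T ~p5.
                      branch 2.1.1.2.1.1 (add T p1):
                        ○ open, literals {p1=1, p2=1, p4=0, p6=0}.
                      branch 2.1.1.2.1.2 (add T ~p5):
                        ○ open, literals {p1=1, p2=1, p4=0, p5=0, p6=0}.
                  branch 2.1.1.2.2 (add F ~p4, F (p1 | ~p5)):
                    × closes — contains both p4 and ~p4.
          branch 2.1.2 (add F (~p4 <-> (p1 | ~p5)), T (p4 | p6)):
            T (p6 -> p1): β-rule — branch into F p6  //  T p1.
              branch 2.1.2.1 (add F p6):
                F (~p4 <-> (p1 | ~p5)): β-rule — branch into T ~p4, F (p1 | ~p5)  //  F ~p4, T (p1 | ~p5).
                  branch 2.1.2.1.1 (add T ~p4, F (p1 | ~p5)):
                    F (p1 | ~p5): α-rule — add F p1, F ~p5.
                    T (p4 | p6): β-rule — branch into T p4  //  T p6.
                      branch 2.1.2.1.1.1 (add T p4):
                        × closes — contains both p4 and ~p4.
                      branch 2.1.2.1.1.2 (add T p6):
                        × closes — contains both p6 and ~p6.
                  branch 2.1.2.1.2 (add F ~p4, T (p1 | ~p5)):
                    T (p4 | p6): β-rule — branch into T p4  //  T p6.
                      branch 2.1.2.1.2.1 (add T p4):
                        T (p1 | ~p5): β-rule — branch into T p1  //  T ~p5.
                          branch 2.1.2.1.2.1.1 (add T p1):
                            ○ open, literals {p1=1, p2=1, p4=1, p6=0}.
                          branch 2.1.2.1.2.1.2 (add T ~p5):
                            ○ open, literals {p2=1, p4=1, p5=0, p6=0}.
                      branch 2.1.2.1.2.2 (add T p6):
                        × closes — contains both p6 and ~p6.
              branch 2.1.2.2 (add T p1):
                F (~p4 <-> (p1 | ~p5)): β-rule — branch into T ~p4, F (p1 | ~p5)  //  F ~p4, T (p1 | ~p5).
                  branch 2.1.2.2.1 (add T ~p4, F (p1 | ~p5)):
                    F (p1 | ~p5): α-rule — add F p1, F ~p5.
                    × closes — contains both p1 and ~p1.
                  branch 2.1.2.2.2 (add F ~p4, T (p1 | ~p5)):
                    T (p4 | p6): β-rule — branch into T p4  //  T p6.
                      branch 2.1.2.2.2.1 (add T p4):
                        T (p1 | ~p5): β-rule — branch into T p1  //  T ~p5.
                          branch 2.1.2.2.2.1.1 (add T p1):
                            ○ open, literals {p1=1, p2=1, p4=1, p6=0}.
                          branch 2.1.2.2.2.1.2 (add T ~p5):
                            ○ open, literals {p1=1, p2=1, p4=1, p5=0, p6=0}.
                      branch 2.1.2.2.2.2 (add T p6):
                        × closes — contains both p6 and ~p6.
      branch 2.2 (add F p2, F (p6 -> p1)):
        F (p6 -> p1): α-rule — add T p6, F p1.
        × closes — contains both p6 and ~p6.
11 branches closed, 14 open.
An open branch gives a satisfying assignment: p1=0, p2=1, p6=1.

Satisfiable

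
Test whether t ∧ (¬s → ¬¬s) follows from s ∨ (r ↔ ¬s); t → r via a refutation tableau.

No

Initial set: {(s ∨ (r ↔ ¬s)); (t → r); ¬(t ∧ (¬s → ¬¬s))}.
(s ∨ (r ↔ ¬s)): β-rule — branch into s  //  (r ↔ ¬s).
  branch 1 (add s):
    (t → r): β-rule — branch into ¬t  //  r.
      branch 1.1 (add ¬t):
        ¬(t ∧ (¬s → ¬¬s)): β-rule — branch into ¬t  //  ¬(¬s → ¬¬s).
          branch 1.1.1 (add ¬t):
            ○ open, literals {s=T, t=F}.
          branch 1.1.2 (add ¬(¬s → ¬¬s)):
            ¬(¬s → ¬¬s): α-rule — add ¬s, ¬¬¬s.
            × closes — contains both s and ¬s.
      branch 1.2 (add r):
        ¬(t ∧ (¬s → ¬¬s)): β-rule — branch into ¬t  //  ¬(¬s → ¬¬s).
          branch 1.2.1 (add ¬t):
            ○ open, literals {r=T, s=T, t=F}.
          branch 1.2.2 (add ¬(¬s → ¬¬s)):
            ¬(¬s → ¬¬s): α-rule — add ¬s, ¬¬¬s.
            × closes — contains both s and ¬s.
  branch 2 (add (r ↔ ¬s)):
    (t → r): β-rule — branch into ¬t  //  r.
      branch 2.1 (add ¬t):
        ¬(t ∧ (¬s → ¬¬s)): β-rule — branch into ¬t  //  ¬(¬s → ¬¬s).
          branch 2.1.1 (add ¬t):
            (r ↔ ¬s): β-rule — branch into r, ¬s  //  ¬r, ¬¬s.
              branch 2.1.1.1 (add r, ¬s):
                ○ open, literals {r=T, s=F, t=F}.
              branch 2.1.1.2 (add ¬r, ¬¬s):
                ○ open, literals {r=F, s=T, t=F}.
          branch 2.1.2 (add ¬(¬s → ¬¬s)):
            ¬(¬s → ¬¬s): α-rule — add ¬s, ¬¬¬s.
            ¬¬¬s: drop double negation, giving ¬s.
            (r ↔ ¬s): β-rule — branch into r, ¬s  //  ¬r, ¬¬s.
              branch 2.1.2.1 (add r, ¬s):
                ○ open, literals {r=T, s=F, t=F}.
              branch 2.1.2.2 (add ¬r, ¬¬s):
                × closes — contains both s and ¬s.
      branch 2.2 (add r):
        ¬(t ∧ (¬s → ¬¬s)): β-rule — branch into ¬t  //  ¬(¬s → ¬¬s).
          branch 2.2.1 (add ¬t):
            (r ↔ ¬s): β-rule — branch into r, ¬s  //  ¬r, ¬¬s.
              branch 2.2.1.1 (add r, ¬s):
                ○ open, literals {r=T, s=F, t=F}.
              branch 2.2.1.2 (add ¬r, ¬¬s):
                × closes — contains both r and ¬r.
          branch 2.2.2 (add ¬(¬s → ¬¬s)):
            ¬(¬s → ¬¬s): α-rule — add ¬s, ¬¬¬s.
            ¬¬¬s: drop double negation, giving ¬s.
            (r ↔ ¬s): β-rule — branch into r, ¬s  //  ¬r, ¬¬s.
              branch 2.2.2.1 (add r, ¬s):
                ○ open, literals {r=T, s=F}.
              branch 2.2.2.2 (add ¬r, ¬¬s):
                × closes — contains both r and ¬r.
5 branches closed, 7 open.
An open branch gives a countermodel: s=T, t=F (unmentioned atoms arbitrary); the premises hold there but the conclusion fails.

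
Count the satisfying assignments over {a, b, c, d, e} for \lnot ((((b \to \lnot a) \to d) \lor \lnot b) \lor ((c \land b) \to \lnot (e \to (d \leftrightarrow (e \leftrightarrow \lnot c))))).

Initial set: {\lnot ((((b \to \lnot a) \to d) \lor \lnot b) \lor ((c \land b) \to \lnot (e \to (d \leftrightarrow (e \leftrightarrow \lnot c)))))}.
\lnot ((((b \to \lnot a) \to d) \lor \lnot b) \lor ((c \land b) \to \lnot (e \to (d \leftrightarrow (e \leftrightarrow \lnot c))))): α-rule — add \lnot (((b \to \lnot a) \to d) \lor \lnot b), \lnot ((c \land b) \to \lnot (e \to (d \leftrightarrow (e \leftrightarrow \lnot c)))).
\lnot (((b \to \lnot a) \to d) \lor \lnot b): α-rule — add \lnot ((b \to \lnot a) \to d), \lnot \lnot b.
\lnot ((c \land b) \to \lnot (e \to (d \leftrightarrow (e \leftrightarrow \lnot c)))): α-rule — add (c \land b), \lnot \lnot (e \to (d \leftrightarrow (e \leftrightarrow \lnot c))).
\lnot ((b \to \lnot a) \to d): α-rule — add (b \to \lnot a), \lnot d.
(c \land b): α-rule — add c, b.
\lnot \lnot (e \to (d \leftrightarrow (e \leftrightarrow \lnot c))): β-rule — branch into \lnot e  //  (d \leftrightarrow (e \leftrightarrow \lnot c)).
  branch 1 (add \lnot e):
    (b \to \lnot a): β-rule — branch into \lnot b  //  \lnot a.
      branch 1.1 (add \lnot b):
        × closes — contains both b and \lnot b.
      branch 1.2 (add \lnot a):
        ○ open, literals {a=false, b=true, c=true, d=false, e=false}.
  branch 2 (add (d \leftrightarrow (e \leftrightarrow \lnot c))):
    (b \to \lnot a): β-rule — branch into \lnot b  //  \lnot a.
      branch 2.1 (add \lnot b):
        × closes — contains both b and \lnot b.
      branch 2.2 (add \lnot a):
        (d \leftrightarrow (e \leftrightarrow \lnot c)): β-rule — branch into d, (e \leftrightarrow \lnot c)  //  \lnot d, \lnot (e \leftrightarrow \lnot c).
          branch 2.2.1 (add d, (e \leftrightarrow \lnot c)):
            × closes — contains both d and \lnot d.
          branch 2.2.2 (add \lnot d, \lnot (e \leftrightarrow \lnot c)):
            \lnot (e \leftrightarrow \lnot c): β-rule — branch into e, \lnot \lnot c  //  \lnot e, \lnot c.
              branch 2.2.2.1 (add e, \lnot \lnot c):
                ○ open, literals {a=false, b=true, c=true, d=false, e=true}.
              branch 2.2.2.2 (add \lnot e, \lnot c):
                × closes — contains both c and \lnot c.
4 branches closed, 2 open.
Each open branch fixes some atoms; the unmentioned ones are free. Counting distinct full assignments: branch {a=false, b=true, c=true, d=false, e=false} (none free) contributes 1 new; branch {a=false, b=true, c=true, d=false, e=true} (none free) contributes 1 new. Total: 2.

2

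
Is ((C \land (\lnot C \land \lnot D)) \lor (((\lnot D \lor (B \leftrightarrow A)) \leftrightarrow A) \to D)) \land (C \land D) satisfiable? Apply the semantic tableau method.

Initial set: {(((C \land (\lnot C \land \lnot D)) \lor (((\lnot D \lor (B \leftrightarrow A)) \leftrightarrow A) \to D)) \land (C \land D))}.
(((C \land (\lnot C \land \lnot D)) \lor (((\lnot D \lor (B \leftrightarrow A)) \leftrightarrow A) \to D)) \land (C \land D)): α-rule — add ((C \land (\lnot C \land \lnot D)) \lor (((\lnot D \lor (B \leftrightarrow A)) \leftrightarrow A) \to D)), (C \land D).
(C \land D): α-rule — add C, D.
((C \land (\lnot C \land \lnot D)) \lor (((\lnot D \lor (B \leftrightarrow A)) \leftrightarrow A) \to D)): β-rule — branch into (C \land (\lnot C \land \lnot D))  //  (((\lnot D \lor (B \leftrightarrow A)) \leftrightarrow A) \to D).
  branch 1 (add (C \land (\lnot C \land \lnot D))):
    (C \land (\lnot C \land \lnot D)): α-rule — add C, (\lnot C \land \lnot D).
    (\lnot C \land \lnot D): α-rule — add \lnot C, \lnot D.
    × closes — contains both C and \lnot C.
  branch 2 (add (((\lnot D \lor (B \leftrightarrow A)) \leftrightarrow A) \to D)):
    (((\lnot D \lor (B \leftrightarrow A)) \leftrightarrow A) \to D): β-rule — branch into \lnot ((\lnot D \lor (B \leftrightarrow A)) \leftrightarrow A)  //  D.
      branch 2.1 (add \lnot ((\lnot D \lor (B \leftrightarrow A)) \leftrightarrow A)):
        \lnot ((\lnot D \lor (B \leftrightarrow A)) \leftrightarrow A): β-rule — branch into (\lnot D \lor (B \leftrightarrow A)), \lnot A  //  \lnot (\lnot D \lor (B \leftrightarrow A)), A.
          branch 2.1.1 (add (\lnot D \lor (B \leftrightarrow A)), \lnot A):
            (\lnot D \lor (B \leftrightarrow A)): β-rule — branch into \lnot D  //  (B \leftrightarrow A).
              branch 2.1.1.1 (add \lnot D):
                × closes — contains both D and \lnot D.
              branch 2.1.1.2 (add (B \leftrightarrow A)):
                (B \leftrightarrow A): β-rule — branch into B, A  //  \lnot B, \lnot A.
                  branch 2.1.1.2.1 (add B, A):
                    × closes — contains both A and \lnot A.
                  branch 2.1.1.2.2 (add \lnot B, \lnot A):
                    ○ open, literals {A=F, B=F, C=T, D=T}.
          branch 2.1.2 (add \lnot (\lnot D \lor (B \leftrightarrow A)), A):
            \lnot (\lnot D \lor (B \leftrightarrow A)): α-rule — add \lnot \lnot D, \lnot (B \leftrightarrow A).
            \lnot (B \leftrightarrow A): β-rule — branch into B, \lnot A  //  \lnot B, A.
              branch 2.1.2.1 (add B, \lnot A):
                × closes — contains both A and \lnot A.
              branch 2.1.2.2 (add \lnot B, A):
                ○ open, literals {A=T, B=F, C=T, D=T}.
      branch 2.2 (add D):
        ○ open, literals {C=T, D=T}.
4 branches closed, 3 open.
An open branch gives a satisfying assignment: A=F, B=F, C=T, D=T.

Satisfiable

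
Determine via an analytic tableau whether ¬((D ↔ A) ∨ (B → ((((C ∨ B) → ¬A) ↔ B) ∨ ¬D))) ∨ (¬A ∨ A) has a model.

Initial set: {(¬((D ↔ A) ∨ (B → ((((C ∨ B) → ¬A) ↔ B) ∨ ¬D))) ∨ (¬A ∨ A))}.
(¬((D ↔ A) ∨ (B → ((((C ∨ B) → ¬A) ↔ B) ∨ ¬D))) ∨ (¬A ∨ A)): β-rule — branch into ¬((D ↔ A) ∨ (B → ((((C ∨ B) → ¬A) ↔ B) ∨ ¬D)))  //  (¬A ∨ A).
  branch 1 (add ¬((D ↔ A) ∨ (B → ((((C ∨ B) → ¬A) ↔ B) ∨ ¬D)))):
    ¬((D ↔ A) ∨ (B → ((((C ∨ B) → ¬A) ↔ B) ∨ ¬D))): α-rule — add ¬(D ↔ A), ¬(B → ((((C ∨ B) → ¬A) ↔ B) ∨ ¬D)).
    ¬(B → ((((C ∨ B) → ¬A) ↔ B) ∨ ¬D)): α-rule — add B, ¬((((C ∨ B) → ¬A) ↔ B) ∨ ¬D).
    ¬((((C ∨ B) → ¬A) ↔ B) ∨ ¬D): α-rule — add ¬(((C ∨ B) → ¬A) ↔ B), ¬¬D.
    ¬(D ↔ A): β-rule — branch into D, ¬A  //  ¬D, A.
      branch 1.1 (add D, ¬A):
        ¬(((C ∨ B) → ¬A) ↔ B): β-rule — branch into ((C ∨ B) → ¬A), ¬B  //  ¬((C ∨ B) → ¬A), B.
          branch 1.1.1 (add ((C ∨ B) → ¬A), ¬B):
            × closes — contains both B and ¬B.
          branch 1.1.2 (add ¬((C ∨ B) → ¬A), B):
            ¬((C ∨ B) → ¬A): α-rule — add (C ∨ B), ¬¬A.
            × closes — contains both A and ¬A.
      branch 1.2 (add ¬D, A):
        × closes — contains both D and ¬D.
  branch 2 (add (¬A ∨ A)):
    (¬A ∨ A): β-rule — branch into ¬A  //  A.
      branch 2.1 (add ¬A):
        ○ open, literals {A=0}.
      branch 2.2 (add A):
        ○ open, literals {A=1}.
3 branches closed, 2 open.
An open branch gives a satisfying assignment: A=0.

Satisfiable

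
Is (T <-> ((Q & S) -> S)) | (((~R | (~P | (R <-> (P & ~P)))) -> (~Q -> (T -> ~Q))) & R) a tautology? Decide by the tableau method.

Not valid

Assume the negation and expand:
Initial set: {F ((T <-> ((Q & S) -> S)) | (((~R | (~P | (R <-> (P & ~P)))) -> (~Q -> (T -> ~Q))) & R))}.
F ((T <-> ((Q & S) -> S)) | (((~R | (~P | (R <-> (P & ~P)))) -> (~Q -> (T -> ~Q))) & R)): α-rule — add F (T <-> ((Q & S) -> S)), F (((~R | (~P | (R <-> (P & ~P)))) -> (~Q -> (T -> ~Q))) & R).
F (T <-> ((Q & S) -> S)): β-rule — branch into T T, F ((Q & S) -> S)  //  F T, T ((Q & S) -> S).
  branch 1 (add T T, F ((Q & S) -> S)):
    F ((Q & S) -> S): α-rule — add T (Q & S), F S.
    T (Q & S): α-rule — add T Q, T S.
    × closes — contains both S and ~S.
  branch 2 (add F T, T ((Q & S) -> S)):
    F (((~R | (~P | (R <-> (P & ~P)))) -> (~Q -> (T -> ~Q))) & R): β-rule — branch into F ((~R | (~P | (R <-> (P & ~P)))) -> (~Q -> (T -> ~Q)))  //  F R.
      branch 2.1 (add F ((~R | (~P | (R <-> (P & ~P)))) -> (~Q -> (T -> ~Q)))):
        F ((~R | (~P | (R <-> (P & ~P)))) -> (~Q -> (T -> ~Q))): α-rule — add T (~R | (~P | (R <-> (P & ~P)))), F (~Q -> (T -> ~Q)).
        F (~Q -> (T -> ~Q)): α-rule — add T ~Q, F (T -> ~Q).
        F (T -> ~Q): α-rule — add T T, F ~Q.
        × closes — contains both T and ~T.
      branch 2.2 (add F R):
        T ((Q & S) -> S): β-rule — branch into F (Q & S)  //  T S.
          branch 2.2.1 (add F (Q & S)):
            F (Q & S): β-rule — branch into F Q  //  F S.
              branch 2.2.1.1 (add F Q):
                ○ open, literals {Q=false, R=false, T=false}.
              branch 2.2.1.2 (add F S):
                ○ open, literals {R=false, S=false, T=false}.
          branch 2.2.2 (add T S):
            ○ open, literals {R=false, S=true, T=false}.
2 branches closed, 3 open.
An open branch gives a countermodel: Q=false, R=false, T=false (unmentioned atoms arbitrary); under it the original formula is false.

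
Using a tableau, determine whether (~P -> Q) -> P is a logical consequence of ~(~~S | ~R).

No

Initial set: {~(~~S | ~R); ~((~P -> Q) -> P)}.
~(~~S | ~R): α-rule — add ~~~S, ~~R.
~((~P -> Q) -> P): α-rule — add (~P -> Q), ~P.
~~~S: drop double negation, giving ~S.
(~P -> Q): β-rule — branch into ~~P  //  Q.
  branch 1 (add ~~P):
    × closes — contains both P and ~P.
  branch 2 (add Q):
    ○ open, literals {P=F, Q=T, R=T, S=F}.
1 branch closed, 1 open.
An open branch gives a countermodel: P=F, Q=T, R=T, S=F (unmentioned atoms arbitrary); the premises hold there but the conclusion fails.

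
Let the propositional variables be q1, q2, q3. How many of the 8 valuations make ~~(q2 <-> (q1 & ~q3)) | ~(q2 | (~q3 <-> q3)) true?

5

Initial set: {(~~(q2 <-> (q1 & ~q3)) | ~(q2 | (~q3 <-> q3)))}.
(~~(q2 <-> (q1 & ~q3)) | ~(q2 | (~q3 <-> q3))): β-rule — branch into ~~(q2 <-> (q1 & ~q3))  //  ~(q2 | (~q3 <-> q3)).
  branch 1 (add ~~(q2 <-> (q1 & ~q3))):
    ~~(q2 <-> (q1 & ~q3)): drop double negation, giving (q2 <-> (q1 & ~q3)).
    (q2 <-> (q1 & ~q3)): β-rule — branch into q2, (q1 & ~q3)  //  ~q2, ~(q1 & ~q3).
      branch 1.1 (add q2, (q1 & ~q3)):
        (q1 & ~q3): α-rule — add q1, ~q3.
        ○ open, literals {q1=1, q2=1, q3=0}.
      branch 1.2 (add ~q2, ~(q1 & ~q3)):
        ~(q1 & ~q3): β-rule — branch into ~q1  //  ~~q3.
          branch 1.2.1 (add ~q1):
            ○ open, literals {q1=0, q2=0}.
          branch 1.2.2 (add ~~q3):
            ○ open, literals {q2=0, q3=1}.
  branch 2 (add ~(q2 | (~q3 <-> q3))):
    ~(q2 | (~q3 <-> q3)): α-rule — add ~q2, ~(~q3 <-> q3).
    ~(~q3 <-> q3): β-rule — branch into ~q3, ~q3  //  ~~q3, q3.
      branch 2.1 (add ~q3, ~q3):
        ○ open, literals {q2=0, q3=0}.
      branch 2.2 (add ~~q3, q3):
        ○ open, literals {q2=0, q3=1}.
0 branches closed, 5 open.
Each open branch fixes some atoms; the unmentioned ones are free. Counting distinct full assignments: branch {q1=1, q2=1, q3=0} (none free) contributes 1 new; branch {q1=0, q2=0} (q3) contributes 2 new; branch {q2=0, q3=1} (q1) contributes 1 new; branch {q2=0, q3=0} (q1) contributes 1 new; branch {q2=0, q3=1} (q1) contributes 0 new. Total: 5.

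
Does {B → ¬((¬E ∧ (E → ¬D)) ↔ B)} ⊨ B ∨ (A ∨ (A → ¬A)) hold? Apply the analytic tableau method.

Initial set: {(B → ¬((¬E ∧ (E → ¬D)) ↔ B)); ¬(B ∨ (A ∨ (A → ¬A)))}.
¬(B ∨ (A ∨ (A → ¬A))): α-rule — add ¬B, ¬(A ∨ (A → ¬A)).
¬(A ∨ (A → ¬A)): α-rule — add ¬A, ¬(A → ¬A).
¬(A → ¬A): α-rule — add A, ¬¬A.
× closes — contains both A and ¬A.
All 1 branch closes.
Every branch closed, so the premises entail the conclusion.

Yes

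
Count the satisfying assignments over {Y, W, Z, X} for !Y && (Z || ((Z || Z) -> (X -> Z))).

Initial set: {T (!Y && (Z || ((Z || Z) -> (X -> Z))))}.
T (!Y && (Z || ((Z || Z) -> (X -> Z)))): α-rule — add T !Y, T (Z || ((Z || Z) -> (X -> Z))).
T (Z || ((Z || Z) -> (X -> Z))): β-rule — branch into T Z  //  T ((Z || Z) -> (X -> Z)).
  branch 1 (add T Z):
    ○ open, literals {Y=0, Z=1}.
  branch 2 (add T ((Z || Z) -> (X -> Z))):
    T ((Z || Z) -> (X -> Z)): β-rule — branch into F (Z || Z)  //  T (X -> Z).
      branch 2.1 (add F (Z || Z)):
        F (Z || Z): α-rule — add F Z, F Z.
        ○ open, literals {Y=0, Z=0}.
      branch 2.2 (add T (X -> Z)):
        T (X -> Z): β-rule — branch into F X  //  T Z.
          branch 2.2.1 (add F X):
            ○ open, literals {X=0, Y=0}.
          branch 2.2.2 (add T Z):
            ○ open, literals {Y=0, Z=1}.
0 branches closed, 4 open.
Each open branch fixes some atoms; the unmentioned ones are free. Counting distinct full assignments: branch {Y=0, Z=1} (W, X) contributes 4 new; branch {Y=0, Z=0} (W, X) contributes 4 new; branch {X=0, Y=0} (W, Z) contributes 0 new; branch {Y=0, Z=1} (W, X) contributes 0 new. Total: 8.

8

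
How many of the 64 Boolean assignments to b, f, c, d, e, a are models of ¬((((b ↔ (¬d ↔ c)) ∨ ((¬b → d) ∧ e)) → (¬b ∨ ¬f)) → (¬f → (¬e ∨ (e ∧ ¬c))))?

Initial set: {¬((((b ↔ (¬d ↔ c)) ∨ ((¬b → d) ∧ e)) → (¬b ∨ ¬f)) → (¬f → (¬e ∨ (e ∧ ¬c))))}.
¬((((b ↔ (¬d ↔ c)) ∨ ((¬b → d) ∧ e)) → (¬b ∨ ¬f)) → (¬f → (¬e ∨ (e ∧ ¬c)))): α-rule — add (((b ↔ (¬d ↔ c)) ∨ ((¬b → d) ∧ e)) → (¬b ∨ ¬f)), ¬(¬f → (¬e ∨ (e ∧ ¬c))).
¬(¬f → (¬e ∨ (e ∧ ¬c))): α-rule — add ¬f, ¬(¬e ∨ (e ∧ ¬c)).
¬(¬e ∨ (e ∧ ¬c)): α-rule — add ¬¬e, ¬(e ∧ ¬c).
(((b ↔ (¬d ↔ c)) ∨ ((¬b → d) ∧ e)) → (¬b ∨ ¬f)): β-rule — branch into ¬((b ↔ (¬d ↔ c)) ∨ ((¬b → d) ∧ e))  //  (¬b ∨ ¬f).
  branch 1 (add ¬((b ↔ (¬d ↔ c)) ∨ ((¬b → d) ∧ e))):
    ¬((b ↔ (¬d ↔ c)) ∨ ((¬b → d) ∧ e)): α-rule — add ¬(b ↔ (¬d ↔ c)), ¬((¬b → d) ∧ e).
    ¬(e ∧ ¬c): β-rule — branch into ¬e  //  ¬¬c.
      branch 1.1 (add ¬e):
        × closes — contains both e and ¬e.
      branch 1.2 (add ¬¬c):
        ¬(b ↔ (¬d ↔ c)): β-rule — branch into b, ¬(¬d ↔ c)  //  ¬b, (¬d ↔ c).
          branch 1.2.1 (add b, ¬(¬d ↔ c)):
            ¬((¬b → d) ∧ e): β-rule — branch into ¬(¬b → d)  //  ¬e.
              branch 1.2.1.1 (add ¬(¬b → d)):
                ¬(¬b → d): α-rule — add ¬b, ¬d.
                × closes — contains both b and ¬b.
              branch 1.2.1.2 (add ¬e):
                × closes — contains both e and ¬e.
          branch 1.2.2 (add ¬b, (¬d ↔ c)):
            ¬((¬b → d) ∧ e): β-rule — branch into ¬(¬b → d)  //  ¬e.
              branch 1.2.2.1 (add ¬(¬b → d)):
                ¬(¬b → d): α-rule — add ¬b, ¬d.
                (¬d ↔ c): β-rule — branch into ¬d, c  //  ¬¬d, ¬c.
                  branch 1.2.2.1.1 (add ¬d, c):
                    ○ open, literals {b=false, c=true, d=false, e=true, f=false}.
                  branch 1.2.2.1.2 (add ¬¬d, ¬c):
                    × closes — contains both d and ¬d.
              branch 1.2.2.2 (add ¬e):
                × closes — contains both e and ¬e.
  branch 2 (add (¬b ∨ ¬f)):
    ¬(e ∧ ¬c): β-rule — branch into ¬e  //  ¬¬c.
      branch 2.1 (add ¬e):
        × closes — contains both e and ¬e.
      branch 2.2 (add ¬¬c):
        (¬b ∨ ¬f): β-rule — branch into ¬b  //  ¬f.
          branch 2.2.1 (add ¬b):
            ○ open, literals {b=false, c=true, e=true, f=false}.
          branch 2.2.2 (add ¬f):
            ○ open, literals {c=true, e=true, f=false}.
6 branches closed, 3 open.
Each open branch fixes some atoms; the unmentioned ones are free. Counting distinct full assignments: branch {b=false, c=true, d=false, e=true, f=false} (a) contributes 2 new; branch {b=false, c=true, e=true, f=false} (d, a) contributes 2 new; branch {c=true, e=true, f=false} (b, d, a) contributes 4 new. Total: 8.

8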